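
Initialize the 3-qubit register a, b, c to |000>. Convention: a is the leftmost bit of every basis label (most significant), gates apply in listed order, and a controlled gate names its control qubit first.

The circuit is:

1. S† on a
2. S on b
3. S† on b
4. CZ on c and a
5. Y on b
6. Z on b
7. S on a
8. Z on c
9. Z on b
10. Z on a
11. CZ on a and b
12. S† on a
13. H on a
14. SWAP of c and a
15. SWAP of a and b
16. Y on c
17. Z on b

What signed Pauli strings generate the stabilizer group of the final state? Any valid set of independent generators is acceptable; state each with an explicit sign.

One valid set of independent stabilizer generators is -IIX, -ZII, +IZI (any independent generating set of the same group is equally correct). Key observation: steps 2-3 multiply out to the identity, so the circuit reduces to the remaining gates.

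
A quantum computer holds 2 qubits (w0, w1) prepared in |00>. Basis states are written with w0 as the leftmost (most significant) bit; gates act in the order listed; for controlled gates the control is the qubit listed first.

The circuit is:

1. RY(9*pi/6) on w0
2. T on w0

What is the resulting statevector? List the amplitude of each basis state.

The final amplitudes are -sqrt(2)/2 on |00>, 0 on |01>, sqrt(2)*exp(I*pi/4)/2 on |10>, 0 on |11>.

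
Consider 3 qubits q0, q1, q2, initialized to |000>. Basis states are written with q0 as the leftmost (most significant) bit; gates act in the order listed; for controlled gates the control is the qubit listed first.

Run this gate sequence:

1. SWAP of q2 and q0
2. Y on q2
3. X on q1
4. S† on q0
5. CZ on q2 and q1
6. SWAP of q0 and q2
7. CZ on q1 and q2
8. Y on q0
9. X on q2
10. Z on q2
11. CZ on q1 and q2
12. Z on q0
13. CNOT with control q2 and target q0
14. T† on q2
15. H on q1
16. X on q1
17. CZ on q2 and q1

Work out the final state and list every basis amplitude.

The final amplitudes are -sqrt(2)*exp(3*I*pi/4)/2 on |101>, -sqrt(2)*exp(3*I*pi/4)/2 on |111>, and 0 on every other basis state.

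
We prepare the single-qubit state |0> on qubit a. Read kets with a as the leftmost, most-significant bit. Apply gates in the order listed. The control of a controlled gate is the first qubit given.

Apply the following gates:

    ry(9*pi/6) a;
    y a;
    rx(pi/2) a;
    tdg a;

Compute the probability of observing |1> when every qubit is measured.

The probability of measuring |1> is 1/2.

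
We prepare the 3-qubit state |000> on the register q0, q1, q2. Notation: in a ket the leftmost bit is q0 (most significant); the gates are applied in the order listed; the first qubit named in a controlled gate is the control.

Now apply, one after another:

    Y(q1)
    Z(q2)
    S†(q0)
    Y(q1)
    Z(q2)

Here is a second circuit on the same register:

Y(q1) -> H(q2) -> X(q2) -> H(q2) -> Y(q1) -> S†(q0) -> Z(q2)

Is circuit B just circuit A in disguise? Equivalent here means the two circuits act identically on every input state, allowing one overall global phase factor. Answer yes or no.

Yes, they are equivalent — the unitaries differ by at most a global phase.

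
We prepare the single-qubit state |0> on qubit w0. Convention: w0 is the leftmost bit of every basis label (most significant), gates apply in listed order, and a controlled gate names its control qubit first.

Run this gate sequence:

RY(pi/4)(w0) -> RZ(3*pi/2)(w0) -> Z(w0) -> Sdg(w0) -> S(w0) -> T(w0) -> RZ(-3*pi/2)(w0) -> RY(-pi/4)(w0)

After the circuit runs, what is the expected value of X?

In the final state, X has expectation -1/2 - sqrt(2)/4.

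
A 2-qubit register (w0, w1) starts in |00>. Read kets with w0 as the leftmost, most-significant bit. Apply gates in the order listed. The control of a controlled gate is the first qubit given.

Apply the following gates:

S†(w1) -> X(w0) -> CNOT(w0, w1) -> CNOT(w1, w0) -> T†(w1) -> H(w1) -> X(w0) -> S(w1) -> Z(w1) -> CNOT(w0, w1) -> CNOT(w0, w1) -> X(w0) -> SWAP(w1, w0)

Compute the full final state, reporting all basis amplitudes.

After the circuit, the state carries amplitude -sqrt(2)*exp(3*I*pi/4)/2 on |00>, 0 on |01>, sqrt(2)*exp(I*pi/4)/2 on |10>, 0 on |11>.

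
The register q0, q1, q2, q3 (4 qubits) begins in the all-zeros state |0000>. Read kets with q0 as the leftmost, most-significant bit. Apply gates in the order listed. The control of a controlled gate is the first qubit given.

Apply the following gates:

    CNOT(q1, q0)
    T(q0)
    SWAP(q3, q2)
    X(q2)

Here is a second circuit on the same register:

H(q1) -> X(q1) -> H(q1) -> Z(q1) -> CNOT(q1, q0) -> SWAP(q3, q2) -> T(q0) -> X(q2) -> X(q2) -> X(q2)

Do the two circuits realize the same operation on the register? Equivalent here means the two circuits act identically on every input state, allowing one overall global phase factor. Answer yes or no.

Yes: on every input state the two circuits agree up to one overall phase factor.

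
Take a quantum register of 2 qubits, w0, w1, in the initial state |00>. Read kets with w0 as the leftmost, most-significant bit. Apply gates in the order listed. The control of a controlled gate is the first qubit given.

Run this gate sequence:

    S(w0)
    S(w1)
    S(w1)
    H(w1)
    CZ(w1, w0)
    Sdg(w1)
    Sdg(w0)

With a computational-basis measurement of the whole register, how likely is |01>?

A full measurement returns |01> with probability 1/2.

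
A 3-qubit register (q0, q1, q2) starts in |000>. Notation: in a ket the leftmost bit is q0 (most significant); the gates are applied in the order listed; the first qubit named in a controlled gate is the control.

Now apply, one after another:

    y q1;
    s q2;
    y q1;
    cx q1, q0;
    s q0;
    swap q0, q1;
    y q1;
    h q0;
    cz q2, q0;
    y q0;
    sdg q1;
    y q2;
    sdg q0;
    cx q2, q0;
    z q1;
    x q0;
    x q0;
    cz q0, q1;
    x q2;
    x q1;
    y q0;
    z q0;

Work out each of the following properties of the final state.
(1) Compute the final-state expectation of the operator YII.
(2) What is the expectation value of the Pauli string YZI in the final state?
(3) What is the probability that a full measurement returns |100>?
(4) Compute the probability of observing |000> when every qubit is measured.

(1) The expectation value of YII is -1.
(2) The expectation value of YZI is -1.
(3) The probability of measuring |100> is 1/2.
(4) A full measurement returns |000> with probability 1/2.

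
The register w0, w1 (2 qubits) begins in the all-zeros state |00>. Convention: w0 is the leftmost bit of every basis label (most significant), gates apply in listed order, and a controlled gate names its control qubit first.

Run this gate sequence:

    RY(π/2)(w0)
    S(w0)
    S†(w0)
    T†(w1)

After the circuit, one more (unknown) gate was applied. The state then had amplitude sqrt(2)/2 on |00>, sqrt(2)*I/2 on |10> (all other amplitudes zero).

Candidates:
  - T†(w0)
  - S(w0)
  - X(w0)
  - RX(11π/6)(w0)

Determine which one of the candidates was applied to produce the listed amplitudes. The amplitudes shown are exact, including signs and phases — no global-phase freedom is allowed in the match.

It was S(w0) that produced the state shown.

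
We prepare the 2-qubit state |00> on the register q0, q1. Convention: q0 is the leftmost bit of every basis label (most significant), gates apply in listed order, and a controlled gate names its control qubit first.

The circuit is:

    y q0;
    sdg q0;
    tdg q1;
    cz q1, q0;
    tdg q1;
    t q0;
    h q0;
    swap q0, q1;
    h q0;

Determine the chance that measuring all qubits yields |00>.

The probability of measuring |00> is 1/4.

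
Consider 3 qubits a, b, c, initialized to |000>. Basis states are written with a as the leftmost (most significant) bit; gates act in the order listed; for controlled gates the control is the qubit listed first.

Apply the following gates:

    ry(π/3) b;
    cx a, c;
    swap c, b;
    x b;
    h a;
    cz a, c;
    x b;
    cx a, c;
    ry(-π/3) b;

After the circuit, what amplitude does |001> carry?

The amplitude on |001> is sqrt(6)/8.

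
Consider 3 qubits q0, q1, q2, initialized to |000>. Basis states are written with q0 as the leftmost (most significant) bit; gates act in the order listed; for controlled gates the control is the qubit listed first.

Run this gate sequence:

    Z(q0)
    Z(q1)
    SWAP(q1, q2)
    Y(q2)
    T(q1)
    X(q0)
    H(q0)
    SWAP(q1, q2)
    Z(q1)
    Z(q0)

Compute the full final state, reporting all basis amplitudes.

After the circuit, the state carries amplitude -sqrt(2)*I/2 on |010>, -sqrt(2)*I/2 on |110>, and 0 on every other basis state.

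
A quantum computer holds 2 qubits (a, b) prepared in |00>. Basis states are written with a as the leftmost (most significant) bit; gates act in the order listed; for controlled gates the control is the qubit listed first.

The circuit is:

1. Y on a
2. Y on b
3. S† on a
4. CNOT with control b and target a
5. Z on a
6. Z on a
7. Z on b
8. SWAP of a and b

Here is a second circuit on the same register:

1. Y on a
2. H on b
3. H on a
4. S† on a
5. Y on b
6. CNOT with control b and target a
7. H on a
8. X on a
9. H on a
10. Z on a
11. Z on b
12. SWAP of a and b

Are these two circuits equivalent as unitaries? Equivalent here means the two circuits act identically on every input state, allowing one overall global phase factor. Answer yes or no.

No, they are not equivalent — no single phase factor reconciles the two unitaries.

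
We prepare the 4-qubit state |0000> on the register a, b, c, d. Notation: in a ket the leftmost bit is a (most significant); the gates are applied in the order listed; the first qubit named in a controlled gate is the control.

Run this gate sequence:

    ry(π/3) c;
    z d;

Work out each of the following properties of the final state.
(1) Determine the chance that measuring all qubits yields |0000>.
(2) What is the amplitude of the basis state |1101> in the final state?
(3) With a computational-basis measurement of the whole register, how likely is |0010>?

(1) A full measurement returns |0000> with probability 3/4.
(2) The amplitude on |1101> is 0.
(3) The probability of measuring |0010> is 1/4.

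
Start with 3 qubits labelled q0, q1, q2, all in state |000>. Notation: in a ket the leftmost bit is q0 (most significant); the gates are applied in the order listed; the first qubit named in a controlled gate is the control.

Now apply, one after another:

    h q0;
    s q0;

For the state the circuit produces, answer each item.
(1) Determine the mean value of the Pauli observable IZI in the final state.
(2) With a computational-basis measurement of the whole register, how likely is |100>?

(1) The observable IZI averages to 1.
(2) A full measurement returns |100> with probability 1/2.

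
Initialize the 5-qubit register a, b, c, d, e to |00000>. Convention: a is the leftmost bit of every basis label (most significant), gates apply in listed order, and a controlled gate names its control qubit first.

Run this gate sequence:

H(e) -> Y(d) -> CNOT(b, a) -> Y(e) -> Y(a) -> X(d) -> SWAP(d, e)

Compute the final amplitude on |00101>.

|00101> carries amplitude 0 in the final state.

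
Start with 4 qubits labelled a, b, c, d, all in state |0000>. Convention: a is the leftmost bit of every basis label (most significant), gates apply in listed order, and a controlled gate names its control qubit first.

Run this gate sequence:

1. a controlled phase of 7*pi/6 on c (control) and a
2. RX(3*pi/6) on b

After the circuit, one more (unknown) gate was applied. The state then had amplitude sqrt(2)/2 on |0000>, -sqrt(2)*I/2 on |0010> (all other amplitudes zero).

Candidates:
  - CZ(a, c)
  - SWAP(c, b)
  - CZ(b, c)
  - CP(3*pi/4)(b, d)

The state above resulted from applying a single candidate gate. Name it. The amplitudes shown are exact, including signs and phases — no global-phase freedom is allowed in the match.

The unique candidate consistent with the amplitudes is SWAP(c, b).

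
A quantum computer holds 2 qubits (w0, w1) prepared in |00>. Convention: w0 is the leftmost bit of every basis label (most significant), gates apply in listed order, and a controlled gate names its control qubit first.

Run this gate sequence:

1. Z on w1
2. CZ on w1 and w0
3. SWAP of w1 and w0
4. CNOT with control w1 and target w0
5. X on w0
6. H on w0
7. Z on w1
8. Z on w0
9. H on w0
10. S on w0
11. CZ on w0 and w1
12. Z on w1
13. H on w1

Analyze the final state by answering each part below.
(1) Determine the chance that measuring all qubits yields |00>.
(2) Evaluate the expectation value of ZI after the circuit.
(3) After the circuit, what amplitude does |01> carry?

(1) The probability of measuring |00> is 1/2.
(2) The observable ZI averages to 1.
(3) The final state's coefficient on |01> equals sqrt(2)/2.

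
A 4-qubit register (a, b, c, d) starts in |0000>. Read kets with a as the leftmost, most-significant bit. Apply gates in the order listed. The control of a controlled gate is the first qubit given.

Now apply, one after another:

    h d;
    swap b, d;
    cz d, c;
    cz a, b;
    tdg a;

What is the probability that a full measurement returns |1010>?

A full measurement returns |1010> with probability 0.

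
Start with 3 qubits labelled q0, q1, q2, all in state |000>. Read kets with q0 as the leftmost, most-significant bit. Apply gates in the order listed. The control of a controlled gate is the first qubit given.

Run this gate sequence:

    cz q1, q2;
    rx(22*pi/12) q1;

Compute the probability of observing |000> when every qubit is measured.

The probability of measuring |000> is sqrt(3)/4 + 1/2.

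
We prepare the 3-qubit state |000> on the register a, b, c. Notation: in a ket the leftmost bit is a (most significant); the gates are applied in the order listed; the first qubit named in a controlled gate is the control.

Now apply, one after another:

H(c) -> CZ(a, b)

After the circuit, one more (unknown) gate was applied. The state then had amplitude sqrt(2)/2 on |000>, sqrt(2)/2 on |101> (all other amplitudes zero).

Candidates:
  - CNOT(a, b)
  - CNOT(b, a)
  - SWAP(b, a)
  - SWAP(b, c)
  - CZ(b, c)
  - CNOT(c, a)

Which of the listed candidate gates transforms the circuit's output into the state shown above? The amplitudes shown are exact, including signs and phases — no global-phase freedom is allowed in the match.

It was CNOT(c, a) that produced the state shown.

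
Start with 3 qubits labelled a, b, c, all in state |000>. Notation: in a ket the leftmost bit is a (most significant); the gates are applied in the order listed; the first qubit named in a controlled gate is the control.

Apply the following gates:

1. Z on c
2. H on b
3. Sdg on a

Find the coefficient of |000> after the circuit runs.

The amplitude on |000> is sqrt(2)/2.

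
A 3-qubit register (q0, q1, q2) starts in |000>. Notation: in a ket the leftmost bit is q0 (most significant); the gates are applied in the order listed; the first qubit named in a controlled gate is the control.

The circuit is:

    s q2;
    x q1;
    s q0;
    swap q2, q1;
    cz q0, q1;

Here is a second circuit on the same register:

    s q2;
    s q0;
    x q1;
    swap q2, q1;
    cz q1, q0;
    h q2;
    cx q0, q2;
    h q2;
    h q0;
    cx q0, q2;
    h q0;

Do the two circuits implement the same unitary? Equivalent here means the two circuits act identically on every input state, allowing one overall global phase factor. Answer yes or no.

No — the two circuits implement different unitaries, even allowing a global phase.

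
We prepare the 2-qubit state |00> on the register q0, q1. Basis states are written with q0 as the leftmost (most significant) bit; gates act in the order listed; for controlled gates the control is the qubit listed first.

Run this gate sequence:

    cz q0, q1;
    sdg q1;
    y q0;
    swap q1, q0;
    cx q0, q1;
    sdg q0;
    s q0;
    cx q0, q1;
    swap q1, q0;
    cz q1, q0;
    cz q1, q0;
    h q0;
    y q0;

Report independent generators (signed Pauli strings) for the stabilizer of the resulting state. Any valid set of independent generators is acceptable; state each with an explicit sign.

The final state is stabilized by the group generated by +XI, +IZ; other independent generating sets are equally valid. Key observation: steps 4-9 multiply out to the identity, so the circuit reduces to the remaining gates.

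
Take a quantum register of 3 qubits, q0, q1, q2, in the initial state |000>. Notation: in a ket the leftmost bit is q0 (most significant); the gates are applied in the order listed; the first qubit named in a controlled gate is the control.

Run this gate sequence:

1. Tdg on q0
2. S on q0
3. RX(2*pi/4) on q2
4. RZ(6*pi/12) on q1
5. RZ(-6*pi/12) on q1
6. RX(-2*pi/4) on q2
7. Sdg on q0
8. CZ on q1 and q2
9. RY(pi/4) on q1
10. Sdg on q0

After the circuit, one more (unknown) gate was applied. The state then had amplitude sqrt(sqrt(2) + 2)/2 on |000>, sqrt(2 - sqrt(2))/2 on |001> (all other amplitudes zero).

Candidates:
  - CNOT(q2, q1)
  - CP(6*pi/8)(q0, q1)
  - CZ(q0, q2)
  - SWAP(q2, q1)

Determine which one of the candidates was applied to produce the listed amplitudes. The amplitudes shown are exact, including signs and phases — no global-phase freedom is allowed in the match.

It was SWAP(q2, q1) that produced the state shown. Key observation: steps 2-7 multiply out to the identity, so the circuit reduces to the remaining gates.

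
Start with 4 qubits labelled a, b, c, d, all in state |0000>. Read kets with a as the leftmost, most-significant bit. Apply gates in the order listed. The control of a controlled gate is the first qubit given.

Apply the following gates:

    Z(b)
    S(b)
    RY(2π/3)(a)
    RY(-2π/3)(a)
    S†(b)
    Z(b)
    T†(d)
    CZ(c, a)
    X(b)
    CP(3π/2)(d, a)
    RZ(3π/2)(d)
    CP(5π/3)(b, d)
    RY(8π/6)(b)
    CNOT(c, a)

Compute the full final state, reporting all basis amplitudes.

The resulting statevector has amplitude sqrt(3)*exp(I*pi/4)/2 on |0000>, exp(I*pi/4)/2 on |0100>, and 0 on every other basis state. Key observation: steps 1-6 multiply out to the identity, so the circuit reduces to the remaining gates.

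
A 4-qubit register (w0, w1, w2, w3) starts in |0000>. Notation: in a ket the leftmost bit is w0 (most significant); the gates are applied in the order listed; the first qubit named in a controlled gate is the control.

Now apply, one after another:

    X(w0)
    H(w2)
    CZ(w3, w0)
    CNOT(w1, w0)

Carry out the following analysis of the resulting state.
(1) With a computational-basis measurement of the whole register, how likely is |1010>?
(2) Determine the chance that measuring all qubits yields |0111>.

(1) The probability of measuring |1010> is 1/2.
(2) Outcome |0111> occurs with probability 0.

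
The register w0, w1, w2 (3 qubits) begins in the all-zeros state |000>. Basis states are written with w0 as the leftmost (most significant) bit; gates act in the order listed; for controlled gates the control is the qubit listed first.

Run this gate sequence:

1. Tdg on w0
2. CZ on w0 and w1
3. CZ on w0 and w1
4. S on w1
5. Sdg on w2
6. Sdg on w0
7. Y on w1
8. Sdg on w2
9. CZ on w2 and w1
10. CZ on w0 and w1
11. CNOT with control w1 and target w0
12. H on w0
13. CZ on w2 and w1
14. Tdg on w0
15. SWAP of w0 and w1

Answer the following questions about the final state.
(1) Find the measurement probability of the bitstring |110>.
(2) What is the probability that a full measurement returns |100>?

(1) Outcome |110> occurs with probability 1/2.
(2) Outcome |100> occurs with probability 1/2.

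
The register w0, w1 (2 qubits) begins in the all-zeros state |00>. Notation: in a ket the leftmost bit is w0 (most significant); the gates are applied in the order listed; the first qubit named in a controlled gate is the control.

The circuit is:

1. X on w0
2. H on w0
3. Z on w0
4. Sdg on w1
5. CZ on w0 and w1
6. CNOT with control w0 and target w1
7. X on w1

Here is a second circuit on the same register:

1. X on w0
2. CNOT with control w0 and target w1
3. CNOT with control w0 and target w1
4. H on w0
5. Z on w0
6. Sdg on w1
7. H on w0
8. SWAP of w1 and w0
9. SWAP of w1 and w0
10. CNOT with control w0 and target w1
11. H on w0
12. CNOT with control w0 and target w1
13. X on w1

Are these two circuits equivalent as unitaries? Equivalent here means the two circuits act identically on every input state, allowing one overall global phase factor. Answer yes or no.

No, they are not equivalent — no single phase factor reconciles the two unitaries.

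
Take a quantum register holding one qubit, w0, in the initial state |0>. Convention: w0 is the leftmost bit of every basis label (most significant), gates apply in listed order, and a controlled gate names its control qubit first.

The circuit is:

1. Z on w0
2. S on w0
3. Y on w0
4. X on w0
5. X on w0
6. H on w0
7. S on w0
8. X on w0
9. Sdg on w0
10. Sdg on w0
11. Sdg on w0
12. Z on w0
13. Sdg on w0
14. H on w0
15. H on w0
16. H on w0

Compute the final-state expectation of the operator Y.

The observable Y averages to 1.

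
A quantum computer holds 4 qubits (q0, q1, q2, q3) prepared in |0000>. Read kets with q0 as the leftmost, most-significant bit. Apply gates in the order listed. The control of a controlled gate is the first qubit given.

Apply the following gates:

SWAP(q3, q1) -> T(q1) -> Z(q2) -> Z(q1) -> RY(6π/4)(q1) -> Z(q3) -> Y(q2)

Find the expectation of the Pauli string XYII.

The observable XYII averages to 0.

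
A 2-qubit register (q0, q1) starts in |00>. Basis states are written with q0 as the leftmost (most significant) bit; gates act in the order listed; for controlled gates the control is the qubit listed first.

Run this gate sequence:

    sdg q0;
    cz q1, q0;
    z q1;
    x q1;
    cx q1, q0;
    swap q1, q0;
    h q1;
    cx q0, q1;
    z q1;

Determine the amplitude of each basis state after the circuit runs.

The final amplitudes are 0 on |00>, 0 on |01>, -sqrt(2)/2 on |10>, -sqrt(2)/2 on |11>.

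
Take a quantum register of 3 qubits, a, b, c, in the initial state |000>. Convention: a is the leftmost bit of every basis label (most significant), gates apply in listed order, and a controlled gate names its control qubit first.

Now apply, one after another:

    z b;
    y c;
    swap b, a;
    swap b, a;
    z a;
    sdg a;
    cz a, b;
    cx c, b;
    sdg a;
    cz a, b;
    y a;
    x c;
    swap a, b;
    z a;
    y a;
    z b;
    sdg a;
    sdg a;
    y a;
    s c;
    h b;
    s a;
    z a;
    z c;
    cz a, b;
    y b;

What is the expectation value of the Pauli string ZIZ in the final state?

In the final state, ZIZ has expectation -1. Key observation: the block from step 3 through step 4 cancels to the identity and can be dropped.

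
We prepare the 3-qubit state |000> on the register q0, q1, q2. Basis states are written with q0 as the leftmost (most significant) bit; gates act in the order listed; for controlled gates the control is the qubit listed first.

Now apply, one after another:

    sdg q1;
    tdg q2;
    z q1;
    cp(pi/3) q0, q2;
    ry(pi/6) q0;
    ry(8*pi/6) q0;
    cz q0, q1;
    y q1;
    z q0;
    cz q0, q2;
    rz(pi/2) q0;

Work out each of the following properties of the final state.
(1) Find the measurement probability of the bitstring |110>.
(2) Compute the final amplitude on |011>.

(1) The probability of measuring |110> is 1/2.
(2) The final state's coefficient on |011> equals 0.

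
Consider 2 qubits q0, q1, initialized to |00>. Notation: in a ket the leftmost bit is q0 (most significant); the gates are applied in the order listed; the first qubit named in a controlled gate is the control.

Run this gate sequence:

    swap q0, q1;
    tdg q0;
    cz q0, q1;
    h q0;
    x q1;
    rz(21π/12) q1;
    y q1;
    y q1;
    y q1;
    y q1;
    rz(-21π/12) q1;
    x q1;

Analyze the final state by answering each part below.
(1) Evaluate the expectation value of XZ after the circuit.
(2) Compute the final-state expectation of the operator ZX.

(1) The observable XZ averages to 1. Key observation: the block from step 5 through step 12 cancels to the identity and can be dropped.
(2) The expectation value of ZX is 0.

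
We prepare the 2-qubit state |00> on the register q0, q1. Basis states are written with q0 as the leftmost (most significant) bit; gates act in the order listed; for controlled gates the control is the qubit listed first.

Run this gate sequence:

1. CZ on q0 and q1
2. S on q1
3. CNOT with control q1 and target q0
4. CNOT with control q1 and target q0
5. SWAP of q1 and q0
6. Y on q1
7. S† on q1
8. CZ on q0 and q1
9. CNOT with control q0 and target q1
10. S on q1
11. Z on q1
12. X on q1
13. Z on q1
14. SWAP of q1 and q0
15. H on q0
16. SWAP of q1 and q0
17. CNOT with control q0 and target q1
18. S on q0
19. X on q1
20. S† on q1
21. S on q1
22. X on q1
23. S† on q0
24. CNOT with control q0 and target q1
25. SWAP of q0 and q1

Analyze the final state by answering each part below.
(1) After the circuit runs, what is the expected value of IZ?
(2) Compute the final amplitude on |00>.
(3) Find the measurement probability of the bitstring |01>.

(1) The expectation value of IZ is 1.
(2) The amplitude on |00> is -sqrt(2)*I/2.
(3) A full measurement returns |01> with probability 0.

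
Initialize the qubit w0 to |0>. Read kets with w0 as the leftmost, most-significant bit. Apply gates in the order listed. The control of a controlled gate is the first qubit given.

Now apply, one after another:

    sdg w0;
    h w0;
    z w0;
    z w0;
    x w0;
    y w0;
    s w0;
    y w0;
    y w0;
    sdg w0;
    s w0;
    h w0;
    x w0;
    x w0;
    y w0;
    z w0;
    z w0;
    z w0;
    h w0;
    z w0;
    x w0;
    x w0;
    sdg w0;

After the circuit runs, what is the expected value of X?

In the final state, X has expectation -1.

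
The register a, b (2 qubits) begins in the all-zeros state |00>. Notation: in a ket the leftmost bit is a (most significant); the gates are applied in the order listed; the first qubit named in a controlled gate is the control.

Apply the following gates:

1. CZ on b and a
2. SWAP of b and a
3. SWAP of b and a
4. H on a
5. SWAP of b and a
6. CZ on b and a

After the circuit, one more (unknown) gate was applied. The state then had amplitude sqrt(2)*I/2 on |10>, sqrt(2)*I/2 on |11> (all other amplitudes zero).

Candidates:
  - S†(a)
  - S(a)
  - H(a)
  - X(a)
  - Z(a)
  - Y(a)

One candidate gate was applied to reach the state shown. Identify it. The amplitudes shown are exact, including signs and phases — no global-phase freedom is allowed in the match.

It was Y(a) that produced the state shown.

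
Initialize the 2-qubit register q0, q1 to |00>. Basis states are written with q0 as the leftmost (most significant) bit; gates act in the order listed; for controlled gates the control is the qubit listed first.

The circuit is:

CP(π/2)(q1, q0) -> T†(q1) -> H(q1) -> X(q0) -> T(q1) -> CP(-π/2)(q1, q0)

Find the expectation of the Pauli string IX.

In the final state, IX has expectation sqrt(2)/2.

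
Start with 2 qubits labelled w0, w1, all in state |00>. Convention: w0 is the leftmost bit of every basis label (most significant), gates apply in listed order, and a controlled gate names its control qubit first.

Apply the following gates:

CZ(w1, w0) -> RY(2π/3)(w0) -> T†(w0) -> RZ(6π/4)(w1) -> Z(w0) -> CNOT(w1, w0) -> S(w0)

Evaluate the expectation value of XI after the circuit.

In the final state, XI has expectation -sqrt(6)/4.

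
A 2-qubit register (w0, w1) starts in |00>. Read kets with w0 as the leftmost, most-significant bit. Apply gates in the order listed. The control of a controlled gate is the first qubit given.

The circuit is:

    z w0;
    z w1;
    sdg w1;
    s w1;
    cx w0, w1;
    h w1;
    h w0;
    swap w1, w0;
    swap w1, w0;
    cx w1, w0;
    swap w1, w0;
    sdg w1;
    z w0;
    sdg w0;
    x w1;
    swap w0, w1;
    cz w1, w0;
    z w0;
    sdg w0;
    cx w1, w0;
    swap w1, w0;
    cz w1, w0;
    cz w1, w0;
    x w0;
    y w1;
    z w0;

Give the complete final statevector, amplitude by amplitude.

The final amplitudes are -I/2 on |00>, I/2 on |01>, -1/2 on |10>, -1/2 on |11>.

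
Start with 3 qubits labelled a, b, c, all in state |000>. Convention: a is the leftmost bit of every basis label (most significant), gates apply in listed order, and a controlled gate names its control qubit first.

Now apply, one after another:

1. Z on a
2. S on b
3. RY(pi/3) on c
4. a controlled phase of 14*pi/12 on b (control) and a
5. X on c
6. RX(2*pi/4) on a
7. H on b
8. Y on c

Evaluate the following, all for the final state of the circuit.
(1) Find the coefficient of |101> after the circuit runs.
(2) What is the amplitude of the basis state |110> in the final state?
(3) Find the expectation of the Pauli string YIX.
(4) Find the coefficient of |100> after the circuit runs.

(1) The amplitude on |101> is 1/4.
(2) |110> carries amplitude -sqrt(3)/4 in the final state.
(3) The observable YIX averages to sqrt(3)/2.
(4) The amplitude on |100> is -sqrt(3)/4.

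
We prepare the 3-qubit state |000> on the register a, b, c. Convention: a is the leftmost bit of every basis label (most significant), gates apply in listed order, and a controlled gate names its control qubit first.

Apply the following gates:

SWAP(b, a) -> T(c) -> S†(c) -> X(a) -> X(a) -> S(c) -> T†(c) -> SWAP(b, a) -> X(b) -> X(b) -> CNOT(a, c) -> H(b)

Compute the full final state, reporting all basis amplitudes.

The final amplitudes are sqrt(2)/2 on |000>, sqrt(2)/2 on |010>, and 0 on every other basis state. Key observation: gates 1-8 undo each other exactly, leaving only the rest of the circuit to track.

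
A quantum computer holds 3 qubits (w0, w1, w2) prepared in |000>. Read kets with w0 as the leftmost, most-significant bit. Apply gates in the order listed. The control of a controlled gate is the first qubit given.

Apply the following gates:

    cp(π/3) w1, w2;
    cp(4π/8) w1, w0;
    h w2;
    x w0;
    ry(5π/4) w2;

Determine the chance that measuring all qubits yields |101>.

Outcome |101> occurs with probability 1/2 - sqrt(2)/4.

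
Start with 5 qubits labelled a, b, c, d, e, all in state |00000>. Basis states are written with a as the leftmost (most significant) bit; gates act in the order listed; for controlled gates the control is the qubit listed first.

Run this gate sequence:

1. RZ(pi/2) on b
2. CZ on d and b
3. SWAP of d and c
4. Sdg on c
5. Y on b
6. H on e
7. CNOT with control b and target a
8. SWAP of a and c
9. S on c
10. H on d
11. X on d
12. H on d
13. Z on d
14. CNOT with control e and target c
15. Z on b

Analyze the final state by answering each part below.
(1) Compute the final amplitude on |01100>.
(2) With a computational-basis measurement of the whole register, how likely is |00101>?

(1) The amplitude on |01100> is -sqrt(2)*exp(3*I*pi/4)/2.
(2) A full measurement returns |00101> with probability 0.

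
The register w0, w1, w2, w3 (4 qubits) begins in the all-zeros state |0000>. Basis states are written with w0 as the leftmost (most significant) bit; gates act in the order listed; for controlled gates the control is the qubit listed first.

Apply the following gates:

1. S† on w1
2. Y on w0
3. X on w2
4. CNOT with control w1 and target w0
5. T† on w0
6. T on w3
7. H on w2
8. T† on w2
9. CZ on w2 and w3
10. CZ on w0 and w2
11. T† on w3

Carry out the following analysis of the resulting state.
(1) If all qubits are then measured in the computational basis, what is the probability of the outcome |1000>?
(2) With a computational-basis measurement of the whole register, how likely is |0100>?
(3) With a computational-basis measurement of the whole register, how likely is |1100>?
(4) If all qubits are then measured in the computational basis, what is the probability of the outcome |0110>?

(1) A full measurement returns |1000> with probability 1/2.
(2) Outcome |0100> occurs with probability 0.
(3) Outcome |1100> occurs with probability 0.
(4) A full measurement returns |0110> with probability 0.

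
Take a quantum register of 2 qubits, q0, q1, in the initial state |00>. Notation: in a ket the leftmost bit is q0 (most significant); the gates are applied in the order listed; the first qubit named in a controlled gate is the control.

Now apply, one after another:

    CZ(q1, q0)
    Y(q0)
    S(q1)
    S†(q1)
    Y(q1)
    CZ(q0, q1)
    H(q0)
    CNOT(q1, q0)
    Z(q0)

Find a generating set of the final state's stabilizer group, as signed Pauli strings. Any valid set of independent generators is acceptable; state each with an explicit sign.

One valid set of independent stabilizer generators is +XI, -IZ (any independent generating set of the same group is equally correct).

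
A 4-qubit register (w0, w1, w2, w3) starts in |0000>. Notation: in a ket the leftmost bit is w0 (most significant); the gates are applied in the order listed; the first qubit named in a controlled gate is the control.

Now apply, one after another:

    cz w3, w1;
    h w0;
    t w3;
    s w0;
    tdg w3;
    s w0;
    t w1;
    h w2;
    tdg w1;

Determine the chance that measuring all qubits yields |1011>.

A full measurement returns |1011> with probability 0.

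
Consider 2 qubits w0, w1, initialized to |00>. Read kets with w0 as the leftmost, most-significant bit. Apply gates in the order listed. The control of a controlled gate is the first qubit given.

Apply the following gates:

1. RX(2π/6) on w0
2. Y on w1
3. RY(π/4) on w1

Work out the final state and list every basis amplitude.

After the circuit, the state carries amplitude -I*sqrt(6 - 3*sqrt(2))/4 on |00>, I*sqrt(3*sqrt(2) + 6)/4 on |01>, -sqrt(2 - sqrt(2))/4 on |10>, sqrt(sqrt(2) + 2)/4 on |11>.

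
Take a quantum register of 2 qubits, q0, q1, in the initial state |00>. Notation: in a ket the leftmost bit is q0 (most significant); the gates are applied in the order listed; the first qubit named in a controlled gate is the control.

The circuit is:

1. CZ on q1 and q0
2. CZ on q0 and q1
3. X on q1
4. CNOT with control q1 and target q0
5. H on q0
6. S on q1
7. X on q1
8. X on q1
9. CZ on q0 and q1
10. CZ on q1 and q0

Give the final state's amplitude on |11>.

|11> carries amplitude -sqrt(2)*I/2 in the final state.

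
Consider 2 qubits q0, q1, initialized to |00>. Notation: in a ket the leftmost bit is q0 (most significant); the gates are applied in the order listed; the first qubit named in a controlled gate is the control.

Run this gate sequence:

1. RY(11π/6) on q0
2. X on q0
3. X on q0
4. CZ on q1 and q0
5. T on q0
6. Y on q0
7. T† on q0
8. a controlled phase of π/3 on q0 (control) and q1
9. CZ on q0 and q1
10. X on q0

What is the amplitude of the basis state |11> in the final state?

The final state's coefficient on |11> equals 0.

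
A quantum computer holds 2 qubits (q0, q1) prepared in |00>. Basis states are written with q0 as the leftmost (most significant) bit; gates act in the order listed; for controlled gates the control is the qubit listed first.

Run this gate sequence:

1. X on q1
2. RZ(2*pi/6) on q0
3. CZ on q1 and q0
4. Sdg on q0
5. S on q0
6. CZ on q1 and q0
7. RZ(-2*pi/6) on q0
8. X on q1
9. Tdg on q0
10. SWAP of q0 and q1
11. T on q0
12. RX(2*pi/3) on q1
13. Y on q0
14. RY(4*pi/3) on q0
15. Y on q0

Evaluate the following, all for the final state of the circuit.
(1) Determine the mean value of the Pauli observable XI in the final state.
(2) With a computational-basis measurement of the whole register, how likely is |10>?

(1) In the final state, XI has expectation -sqrt(3)/2. Key observation: steps 1-8 multiply out to the identity, so the circuit reduces to the remaining gates.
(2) The probability of measuring |10> is 3/16.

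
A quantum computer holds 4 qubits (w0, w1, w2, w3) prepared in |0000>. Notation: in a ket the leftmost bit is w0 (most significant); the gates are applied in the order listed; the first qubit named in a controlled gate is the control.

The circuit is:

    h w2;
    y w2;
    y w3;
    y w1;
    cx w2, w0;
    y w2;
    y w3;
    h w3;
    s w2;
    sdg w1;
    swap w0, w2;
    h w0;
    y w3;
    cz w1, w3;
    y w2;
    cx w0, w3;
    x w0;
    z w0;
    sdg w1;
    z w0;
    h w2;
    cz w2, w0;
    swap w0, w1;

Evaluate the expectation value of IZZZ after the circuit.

The observable IZZZ averages to 0.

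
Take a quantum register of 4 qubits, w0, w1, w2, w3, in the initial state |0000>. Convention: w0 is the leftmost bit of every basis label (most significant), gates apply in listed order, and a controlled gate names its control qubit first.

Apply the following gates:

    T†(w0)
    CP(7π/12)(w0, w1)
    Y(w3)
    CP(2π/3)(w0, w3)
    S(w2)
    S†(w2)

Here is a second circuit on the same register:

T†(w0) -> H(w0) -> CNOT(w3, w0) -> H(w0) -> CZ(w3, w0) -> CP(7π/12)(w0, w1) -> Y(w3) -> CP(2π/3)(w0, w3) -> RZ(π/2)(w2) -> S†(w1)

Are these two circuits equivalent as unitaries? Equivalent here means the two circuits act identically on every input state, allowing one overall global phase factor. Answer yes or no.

No, they are not equivalent — no single phase factor reconciles the two unitaries.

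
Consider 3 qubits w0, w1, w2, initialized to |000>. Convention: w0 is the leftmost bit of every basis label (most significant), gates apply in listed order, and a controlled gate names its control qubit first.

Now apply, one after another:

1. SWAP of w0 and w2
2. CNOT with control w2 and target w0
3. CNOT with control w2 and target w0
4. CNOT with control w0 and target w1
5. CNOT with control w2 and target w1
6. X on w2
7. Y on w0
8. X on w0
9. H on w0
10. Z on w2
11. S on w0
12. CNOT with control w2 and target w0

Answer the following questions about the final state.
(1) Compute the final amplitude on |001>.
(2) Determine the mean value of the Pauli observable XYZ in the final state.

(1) The final state's coefficient on |001> equals sqrt(2)/2. Key observation: steps 2-3 multiply out to the identity, so the circuit reduces to the remaining gates.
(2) The expectation value of XYZ is 0.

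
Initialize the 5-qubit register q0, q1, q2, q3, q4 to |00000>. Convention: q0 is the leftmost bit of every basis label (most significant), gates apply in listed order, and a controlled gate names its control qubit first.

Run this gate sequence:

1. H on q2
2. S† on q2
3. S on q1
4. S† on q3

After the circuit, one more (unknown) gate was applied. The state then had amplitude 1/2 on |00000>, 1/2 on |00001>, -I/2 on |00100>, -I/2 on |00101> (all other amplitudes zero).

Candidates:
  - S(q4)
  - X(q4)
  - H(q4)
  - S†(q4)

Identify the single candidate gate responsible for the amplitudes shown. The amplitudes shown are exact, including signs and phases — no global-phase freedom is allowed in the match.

The applied gate was H(q4).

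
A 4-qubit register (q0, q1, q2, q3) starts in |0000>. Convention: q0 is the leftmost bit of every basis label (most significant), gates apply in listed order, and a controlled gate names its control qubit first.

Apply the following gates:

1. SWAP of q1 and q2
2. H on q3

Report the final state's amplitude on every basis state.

The resulting statevector has amplitude sqrt(2)/2 on |0000>, sqrt(2)/2 on |0001>, and 0 on every other basis state.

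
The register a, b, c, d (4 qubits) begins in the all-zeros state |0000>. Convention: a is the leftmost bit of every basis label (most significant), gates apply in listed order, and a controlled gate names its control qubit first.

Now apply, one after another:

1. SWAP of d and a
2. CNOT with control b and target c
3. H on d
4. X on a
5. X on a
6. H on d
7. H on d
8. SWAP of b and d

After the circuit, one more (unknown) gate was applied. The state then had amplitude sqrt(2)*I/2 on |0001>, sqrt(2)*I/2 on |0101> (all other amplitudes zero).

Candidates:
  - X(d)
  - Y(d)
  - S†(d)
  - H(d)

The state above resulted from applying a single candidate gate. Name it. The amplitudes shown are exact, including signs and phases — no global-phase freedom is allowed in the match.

The unique candidate consistent with the amplitudes is Y(d). Key observation: gates 3-6 undo each other exactly, leaving only the rest of the circuit to track.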